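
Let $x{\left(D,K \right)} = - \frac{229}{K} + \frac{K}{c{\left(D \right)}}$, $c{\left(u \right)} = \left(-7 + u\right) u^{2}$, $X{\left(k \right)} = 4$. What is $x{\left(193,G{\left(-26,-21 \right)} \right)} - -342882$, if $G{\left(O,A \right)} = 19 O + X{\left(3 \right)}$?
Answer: $\frac{582021362604163}{1697436930} \approx 3.4288 \cdot 10^{5}$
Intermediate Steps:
$G{\left(O,A \right)} = 4 + 19 O$ ($G{\left(O,A \right)} = 19 O + 4 = 4 + 19 O$)
$c{\left(u \right)} = u^{2} \left(-7 + u\right)$
$x{\left(D,K \right)} = - \frac{229}{K} + \frac{K}{D^{2} \left(-7 + D\right)}$
$x{\left(193,G{\left(-26,-21 \right)} \right)} - -342882 = \left(- \frac{229}{4 + 19 \left(-26\right)} + \frac{4 + 19 \left(-26\right)}{37249 \left(-7 + 193\right)}\right) - -342882 = \left(- \frac{229}{4 - 494} + \left(4 - 494\right) \frac{1}{37249} \cdot \frac{1}{186}\right) + 342882 = \left(- \frac{229}{-490} - \frac{490}{37249} \cdot \frac{1}{186}\right) + 342882 = \left(\left(-229\right) \left(- \frac{1}{490}\right) - \frac{245}{3464157}\right) + 342882 = \left(\frac{229}{490} - \frac{245}{3464157}\right) + 342882 = \frac{793171903}{1697436930} + 342882 = \frac{582021362604163}{1697436930}$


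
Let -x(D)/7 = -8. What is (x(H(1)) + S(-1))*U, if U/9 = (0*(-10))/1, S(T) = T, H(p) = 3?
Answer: 0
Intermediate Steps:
x(D) = 56 (x(D) = -7*(-8) = 56)
U = 0 (U = 9*((0*(-10))/1) = 9*(0*1) = 9*0 = 0)
(x(H(1)) + S(-1))*U = (56 - 1)*0 = 55*0 = 0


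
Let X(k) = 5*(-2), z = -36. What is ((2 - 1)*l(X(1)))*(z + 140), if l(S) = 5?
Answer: 520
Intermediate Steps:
X(k) = -10
((2 - 1)*l(X(1)))*(z + 140) = ((2 - 1)*5)*(-36 + 140) = (1*5)*104 = 5*104 = 520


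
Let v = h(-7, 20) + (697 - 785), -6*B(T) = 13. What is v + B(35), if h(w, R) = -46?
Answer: -817/6 ≈ -136.17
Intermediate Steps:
B(T) = -13/6 (B(T) = -⅙*13 = -13/6)
v = -134 (v = -46 + (697 - 785) = -46 - 88 = -134)
v + B(35) = -134 - 13/6 = -817/6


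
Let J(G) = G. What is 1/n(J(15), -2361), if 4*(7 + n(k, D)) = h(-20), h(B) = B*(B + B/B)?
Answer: 1/88 ≈ 0.011364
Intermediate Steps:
h(B) = B*(1 + B) (h(B) = B*(B + 1) = B*(1 + B))
n(k, D) = 88 (n(k, D) = -7 + (-20*(1 - 20))/4 = -7 + (-20*(-19))/4 = -7 + (1/4)*380 = -7 + 95 = 88)
1/n(J(15), -2361) = 1/88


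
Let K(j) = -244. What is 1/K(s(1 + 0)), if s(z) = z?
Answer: -1/244 ≈ -0.0040984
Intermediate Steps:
1/K(s(1 + 0)) = 1/(-244) = -1/244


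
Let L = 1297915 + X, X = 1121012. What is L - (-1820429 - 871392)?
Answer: 5110748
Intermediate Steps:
L = 2418927 (L = 1297915 + 1121012 = 2418927)
L - (-1820429 - 871392) = 2418927 - (-1820429 - 871392) = 2418927 - 1*(-2691821) = 2418927 + 2691821 = 5110748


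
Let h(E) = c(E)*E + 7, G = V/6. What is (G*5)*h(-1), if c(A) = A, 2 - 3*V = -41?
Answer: 860/9 ≈ 95.556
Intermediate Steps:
V = 43/3 (V = 2/3 - 1/3*(-41) = 2/3 + 41/3 = 43/3 ≈ 14.333)
G = 43/18 (G = (43/3)/6 = (43/3)*(1/6) = 43/18 ≈ 2.3889)
h(E) = 7 + E**2 (h(E) = E*E + 7 = E**2 + 7 = 7 + E**2)
(G*5)*h(-1) = ((43/18)*5)*(7 + (-1)**2) = 215*(7 + 1)/18 = (215/18)*8 = 860/9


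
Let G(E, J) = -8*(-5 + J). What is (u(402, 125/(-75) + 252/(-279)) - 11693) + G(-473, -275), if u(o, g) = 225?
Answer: -9228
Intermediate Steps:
G(E, J) = 40 - 8*J
(u(402, 125/(-75) + 252/(-279)) - 11693) + G(-473, -275) = (225 - 11693) + (40 - 8*(-275)) = -11468 + (40 + 2200) = -11468 + 2240 = -9228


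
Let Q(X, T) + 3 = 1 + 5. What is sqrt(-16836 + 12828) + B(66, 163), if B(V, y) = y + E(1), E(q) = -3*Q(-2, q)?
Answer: 154 + 2*I*sqrt(1002) ≈ 154.0 + 63.309*I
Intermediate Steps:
Q(X, T) = 3 (Q(X, T) = -3 + (1 + 5) = -3 + 6 = 3)
E(q) = -9 (E(q) = -3*3 = -9)
B(V, y) = -9 + y (B(V, y) = y - 9 = -9 + y)
sqrt(-16836 + 12828) + B(66, 163) = sqrt(-16836 + 12828) + (-9 + 163) = sqrt(-4008) + 154 = 2*I*sqrt(1002) + 154 = 154 + 2*I*sqrt(1002)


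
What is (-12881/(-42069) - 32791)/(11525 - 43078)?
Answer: 1379471698/1327403157 ≈ 1.0392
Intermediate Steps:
(-12881/(-42069) - 32791)/(11525 - 43078) = (-12881*(-1/42069) - 32791)/(-31553) = (12881/42069 - 32791)*(-1/31553) = -1379471698/42069*(-1/31553) = 1379471698/1327403157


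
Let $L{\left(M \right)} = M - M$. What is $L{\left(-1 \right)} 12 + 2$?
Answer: $2$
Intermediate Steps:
$L{\left(M \right)} = 0$
$L{\left(-1 \right)} 12 + 2 = 0 \cdot 12 + 2 = 0 + 2 = 2$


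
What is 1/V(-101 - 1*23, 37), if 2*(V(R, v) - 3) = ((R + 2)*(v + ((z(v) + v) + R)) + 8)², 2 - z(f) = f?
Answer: 1/53851445 ≈ 1.8570e-8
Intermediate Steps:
z(f) = 2 - f
V(R, v) = 3 + (8 + (2 + R)*(2 + R + v))²/2 (V(R, v) = 3 + ((R + 2)*(v + (((2 - v) + v) + R)) + 8)²/2 = 3 + ((2 + R)*(v + (2 + R)) + 8)²/2 = 3 + ((2 + R)*(2 + R + v) + 8)²/2 = 3 + (8 + (2 + R)*(2 + R + v))²/2)
1/V(-101 - 1*23, 37) = 1/(3 + (12 + (-101 - 1*23)² + 2*37 + 4*(-101 - 1*23) + (-101 - 1*23)*37)²/2) = 1/(3 + (12 + (-101 - 23)² + 74 + 4*(-101 - 23) + (-101 - 23)*37)²/2) = 1/(3 + (12 + (-124)² + 74 + 4*(-124) - 124*37)²/2) = 1/(3 + (12 + 15376 + 74 - 496 - 4588)²/2) = 1/(3 + (½)*10378²) = 1/(3 + (½)*107702884) = 1/(3 + 53851442) = 1/53851445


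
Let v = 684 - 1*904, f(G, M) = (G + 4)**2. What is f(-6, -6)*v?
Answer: -880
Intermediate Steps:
f(G, M) = (4 + G)**2
v = -220 (v = 684 - 904 = -220)
f(-6, -6)*v = (4 - 6)**2*(-220) = (-2)**2*(-220) = 4*(-220) = -880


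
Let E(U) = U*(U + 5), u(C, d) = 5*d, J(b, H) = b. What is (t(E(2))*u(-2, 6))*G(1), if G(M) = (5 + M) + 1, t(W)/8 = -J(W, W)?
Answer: -23520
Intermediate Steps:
E(U) = U*(5 + U)
t(W) = -8*W (t(W) = 8*(-W) = -8*W)
G(M) = 6 + M
(t(E(2))*u(-2, 6))*G(1) = ((-16*(5 + 2))*(5*6))*(6 + 1) = (-16*7*30)*7 = (-8*14*30)*7 = -112*30*7 = -3360*7 = -23520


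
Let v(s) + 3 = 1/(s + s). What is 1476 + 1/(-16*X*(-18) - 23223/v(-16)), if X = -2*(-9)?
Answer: 1839072481/1245984 ≈ 1476.0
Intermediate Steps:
v(s) = -3 + 1/(2*s) (v(s) = -3 + 1/(s + s) = -3 + 1/(2*s))
X = 18
1476 + 1/(-16*X*(-18) - 23223/v(-16)) = 1476 + 1/(-16*18*(-18) - 23223/(-3 + (½)/(-16))) = 1476 + 1/(-288*(-18) - 23223/(-3 + (½)*(-1/16))) = 1476 + 1/(5184 - 23223/(-3 - 1/32)) = 1476 + 1/(5184 - 23223/(-97/32)) = 1476 + 1/(5184 - 23223*(-32/97)) = 1476 + 1/(5184 + 743136/97) = 1476 + 1/(1245984/97) = 1476 + 97/1245984 = 1839072481/1245984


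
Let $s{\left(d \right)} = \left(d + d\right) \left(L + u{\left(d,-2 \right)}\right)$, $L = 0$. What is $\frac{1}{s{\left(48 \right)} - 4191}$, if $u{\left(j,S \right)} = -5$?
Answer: $- \frac{1}{4671} \approx -0.00021409$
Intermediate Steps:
$s{\left(d \right)} = - 10 d$ ($s{\left(d \right)} = \left(d + d\right) \left(0 - 5\right) = 2 d \left(-5\right) = - 10 d$)
$\frac{1}{s{\left(48 \right)} - 4191} = \frac{1}{\left(-10\right) 48 - 4191} = \frac{1}{-480 - 4191} = \frac{1}{-4671} = - \frac{1}{4671}$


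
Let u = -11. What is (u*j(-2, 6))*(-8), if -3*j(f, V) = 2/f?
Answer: 88/3 ≈ 29.333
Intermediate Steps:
j(f, V) = -2/(3*f)
(u*j(-2, 6))*(-8) = -(-22)/(3*(-2))*(-8) = -(-22)*(-1)/(3*2)*(-8) = -11*1/3*(-8) = -11/3*(-8) = 88/3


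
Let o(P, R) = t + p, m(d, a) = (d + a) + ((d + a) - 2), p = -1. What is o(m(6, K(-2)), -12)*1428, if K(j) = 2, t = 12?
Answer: 15708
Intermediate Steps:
m(d, a) = -2 + 2*a + 2*d (m(d, a) = (a + d) + ((a + d) - 2) = (a + d) + (-2 + a + d) = -2 + 2*a + 2*d)
o(P, R) = 11 (o(P, R) = 12 - 1 = 11)
o(m(6, K(-2)), -12)*1428 = 11*1428 = 15708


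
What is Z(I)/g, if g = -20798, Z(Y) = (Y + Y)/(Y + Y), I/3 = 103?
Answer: -1/20798 ≈ -4.8082e-5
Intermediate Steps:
I = 309 (I = 3*103 = 309)
Z(Y) = 1 (Z(Y) = (2*Y)/((2*Y)) = (2*Y)*(1/(2*Y)) = 1)
Z(I)/g = 1/(-20798) = 1*(-1/20798) = -1/20798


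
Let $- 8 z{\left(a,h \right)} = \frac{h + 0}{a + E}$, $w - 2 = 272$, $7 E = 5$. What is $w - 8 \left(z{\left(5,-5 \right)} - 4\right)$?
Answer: $\frac{2441}{8} \approx 305.13$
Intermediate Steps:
$E = \frac{5}{7}$ ($E = \frac{1}{7} \cdot 5 = \frac{5}{7} \approx 0.71429$)
$w = 274$ ($w = 2 + 272 = 274$)
$z{\left(a,h \right)} = - \frac{h}{8 \left(\frac{5}{7} + a\right)}$ ($z{\left(a,h \right)} = - \frac{\left(h + 0\right) \frac{1}{a + \frac{5}{7}}}{8} = - \frac{h \frac{1}{\frac{5}{7} + a}}{8} = - \frac{h}{8 \left(\frac{5}{7} + a\right)}$)
$w - 8 \left(z{\left(5,-5 \right)} - 4\right) = 274 - 8 \left(\left(-7\right) \left(-5\right) \frac{1}{40 + 56 \cdot 5} - 4\right) = 274 - 8 \left(\left(-7\right) \left(-5\right) \frac{1}{40 + 280} - 4\right) = 274 - 8 \left(\left(-7\right) \left(-5\right) \frac{1}{320} - 4\right) = 274 - 8 \left(\frac{7}{64} - 4\right) = 274 - - \frac{249}{8} = 274 + \frac{249}{8} = \frac{2441}{8}$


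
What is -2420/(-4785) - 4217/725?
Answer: -11551/2175 ≈ -5.3108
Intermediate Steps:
-2420/(-4785) - 4217/725 = -2420*(-1/4785) - 4217*1/725 = 44/87 - 4217/725 = -11551/2175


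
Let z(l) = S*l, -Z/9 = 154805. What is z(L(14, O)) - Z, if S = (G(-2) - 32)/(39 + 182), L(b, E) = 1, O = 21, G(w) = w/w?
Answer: 307907114/221 ≈ 1.3932e+6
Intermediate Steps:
G(w) = 1
S = -31/221 (S = (1 - 32)/(39 + 182) = -31/221 ≈ -0.14027)
Z = -1393245 (Z = -9*154805 = -1393245)
z(l) = -31*l/221
z(L(14, O)) - Z = -31/221*1 - 1*(-1393245) = -31/221 + 1393245 = 307907114/221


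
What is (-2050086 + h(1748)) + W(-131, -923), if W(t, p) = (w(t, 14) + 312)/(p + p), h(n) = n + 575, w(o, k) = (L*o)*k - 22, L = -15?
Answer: -1890099149/923 ≈ -2.0478e+6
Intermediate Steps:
w(o, k) = -22 - 15*k*o (w(o, k) = (-15*o)*k - 22 = -15*k*o - 22 = -22 - 15*k*o)
h(n) = 575 + n
W(t, p) = (290 - 210*t)/(2*p) (W(t, p) = ((-22 - 15*14*t) + 312)/(p + p) = ((-22 - 210*t) + 312)/((2*p)) = (290 - 210*t)*(1/(2*p)) = (290 - 210*t)/(2*p))
(-2050086 + h(1748)) + W(-131, -923) = (-2050086 + (575 + 1748)) + 5*(29 - 21*(-131))/(-923) = (-2050086 + 2323) + 5*(-1/923)*(29 + 2751) = -2047763 + 5*(-1/923)*2780 = -2047763 - 13900/923 = -1890099149/923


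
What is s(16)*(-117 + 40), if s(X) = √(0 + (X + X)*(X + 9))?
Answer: -1540*√2 ≈ -2177.9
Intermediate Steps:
s(X) = √2*√(X*(9 + X)) (s(X) = √(0 + (2*X)*(9 + X)) = √(0 + 2*X*(9 + X)) = √(2*X*(9 + X)) = √2*√(X*(9 + X)))
s(16)*(-117 + 40) = (√2*√(16*(9 + 16)))*(-117 + 40) = (√2*√(16*25))*(-77) = (√2*√400)*(-77) = (√2*20)*(-77) = (20*√2)*(-77) = -1540*√2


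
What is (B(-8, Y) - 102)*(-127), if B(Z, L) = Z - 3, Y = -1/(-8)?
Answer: 14351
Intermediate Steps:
Y = ⅛ (Y = -1*(-⅛) = ⅛ ≈ 0.12500)
B(Z, L) = -3 + Z
(B(-8, Y) - 102)*(-127) = ((-3 - 8) - 102)*(-127) = (-11 - 102)*(-127) = -113*(-127) = 14351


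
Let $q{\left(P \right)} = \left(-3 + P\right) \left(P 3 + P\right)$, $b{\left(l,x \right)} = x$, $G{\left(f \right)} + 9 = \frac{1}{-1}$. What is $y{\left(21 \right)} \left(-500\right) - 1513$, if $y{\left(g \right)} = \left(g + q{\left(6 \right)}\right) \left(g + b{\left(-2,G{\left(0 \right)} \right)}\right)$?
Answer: $-513013$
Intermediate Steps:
$G{\left(f \right)} = -10$ ($G{\left(f \right)} = -9 + \frac{1}{-1} = -9 - 1 = -10$)
$q{\left(P \right)} = 4 P \left(-3 + P\right)$ ($q{\left(P \right)} = \left(-3 + P\right) \left(3 P + P\right) = \left(-3 + P\right) 4 P = 4 P \left(-3 + P\right)$)
$y{\left(g \right)} = \left(-10 + g\right) \left(72 + g\right)$ ($y{\left(g \right)} = \left(g + 4 \cdot 6 \left(-3 + 6\right)\right) \left(g - 10\right) = \left(g + 4 \cdot 6 \cdot 3\right) \left(-10 + g\right) = \left(g + 72\right) \left(-10 + g\right) = \left(72 + g\right) \left(-10 + g\right) = \left(-10 + g\right) \left(72 + g\right)$)
$y{\left(21 \right)} \left(-500\right) - 1513 = \left(-720 + 21^{2} + 62 \cdot 21\right) \left(-500\right) - 1513 = \left(-720 + 441 + 1302\right) \left(-500\right) - 1513 = 1023 \left(-500\right) - 1513 = -511500 - 1513 = -513013$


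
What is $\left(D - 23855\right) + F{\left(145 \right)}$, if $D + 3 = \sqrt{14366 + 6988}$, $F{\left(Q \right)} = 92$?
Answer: $-23766 + \sqrt{21354} \approx -23620.0$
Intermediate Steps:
$D = -3 + \sqrt{21354}$ ($D = -3 + \sqrt{14366 + 6988} = -3 + \sqrt{21354} \approx 143.13$)
$\left(D - 23855\right) + F{\left(145 \right)} = \left(\left(-3 + \sqrt{21354}\right) - 23855\right) + 92 = \left(-23858 + \sqrt{21354}\right) + 92 = -23766 + \sqrt{21354}$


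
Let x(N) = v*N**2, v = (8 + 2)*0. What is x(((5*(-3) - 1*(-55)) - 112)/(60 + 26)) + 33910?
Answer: 33910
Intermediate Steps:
v = 0 (v = 10*0 = 0)
x(N) = 0 (x(N) = 0*N**2 = 0)
x(((5*(-3) - 1*(-55)) - 112)/(60 + 26)) + 33910 = 0 + 33910 = 33910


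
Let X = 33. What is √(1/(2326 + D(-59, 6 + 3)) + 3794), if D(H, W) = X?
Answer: √21113160873/2359 ≈ 61.595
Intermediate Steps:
D(H, W) = 33
√(1/(2326 + D(-59, 6 + 3)) + 3794) = √(1/(2326 + 33) + 3794) = √(1/2359 + 3794) = √(8950047/2359) = √21113160873/2359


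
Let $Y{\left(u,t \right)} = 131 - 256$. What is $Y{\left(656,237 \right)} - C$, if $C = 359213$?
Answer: $-359338$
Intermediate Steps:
$Y{\left(u,t \right)} = -125$
$Y{\left(656,237 \right)} - C = -125 - 359213 = -359338$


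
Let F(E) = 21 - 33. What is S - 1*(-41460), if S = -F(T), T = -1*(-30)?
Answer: 41472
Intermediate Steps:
T = 30
F(E) = -12
S = 12 (S = -1*(-12) = 12)
S - 1*(-41460) = 12 - 1*(-41460) = 12 + 41460 = 41472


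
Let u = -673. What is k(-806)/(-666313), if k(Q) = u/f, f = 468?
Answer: 673/311834484 ≈ 2.1582e-6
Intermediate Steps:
k(Q) = -673/468
k(-806)/(-666313) = -673/468/(-666313) = -673/468*(-1/666313) = 673/311834484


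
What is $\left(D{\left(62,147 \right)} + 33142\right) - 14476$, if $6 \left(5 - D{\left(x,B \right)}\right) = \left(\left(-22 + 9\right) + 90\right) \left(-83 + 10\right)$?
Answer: $\frac{117647}{6} \approx 19608.0$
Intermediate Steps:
$D{\left(x,B \right)} = \frac{5651}{6}$ ($D{\left(x,B \right)} = 5 - \frac{\left(\left(-22 + 9\right) + 90\right) \left(-83 + 10\right)}{6} = 5 - \frac{\left(-13 + 90\right) \left(-73\right)}{6} = 5 - \frac{77 \left(-73\right)}{6} = 5 - - \frac{5621}{6} = 5 + \frac{5621}{6} = \frac{5651}{6}$)
$\left(D{\left(62,147 \right)} + 33142\right) - 14476 = \left(\frac{5651}{6} + 33142\right) - 14476 = \frac{204503}{6} - 14476 = \frac{117647}{6}$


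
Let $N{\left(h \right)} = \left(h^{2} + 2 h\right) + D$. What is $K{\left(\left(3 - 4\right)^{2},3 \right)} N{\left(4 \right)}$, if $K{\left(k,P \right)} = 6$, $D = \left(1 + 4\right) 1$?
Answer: $174$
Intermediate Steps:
$D = 5$ ($D = 5 \cdot 1 = 5$)
$N{\left(h \right)} = 5 + h^{2} + 2 h$ ($N{\left(h \right)} = \left(h^{2} + 2 h\right) + 5 = 5 + h^{2} + 2 h$)
$K{\left(\left(3 - 4\right)^{2},3 \right)} N{\left(4 \right)} = 6 \left(5 + 4^{2} + 2 \cdot 4\right) = 6 \left(5 + 16 + 8\right) = 6 \cdot 29 = 174$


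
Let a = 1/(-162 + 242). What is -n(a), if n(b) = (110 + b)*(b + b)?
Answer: -8801/3200 ≈ -2.7503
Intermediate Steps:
a = 1/80 ≈ 0.012500
n(b) = 2*b*(110 + b) (n(b) = (110 + b)*(2*b) = 2*b*(110 + b))
-n(a) = -2*(110 + 1/80)/80 = -2*8801/(80*80) = -1*8801/3200 = -8801/3200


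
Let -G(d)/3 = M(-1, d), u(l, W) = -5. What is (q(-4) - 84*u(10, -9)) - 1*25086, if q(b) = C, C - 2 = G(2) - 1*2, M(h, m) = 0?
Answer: -24666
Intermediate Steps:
G(d) = 0 (G(d) = -3*0 = 0)
C = 0 (C = 2 + (0 - 1*2) = 2 + (0 - 2) = 2 - 2 = 0)
q(b) = 0
(q(-4) - 84*u(10, -9)) - 1*25086 = (0 - 84*(-5)) - 1*25086 = (0 + 420) - 25086 = 420 - 25086 = -24666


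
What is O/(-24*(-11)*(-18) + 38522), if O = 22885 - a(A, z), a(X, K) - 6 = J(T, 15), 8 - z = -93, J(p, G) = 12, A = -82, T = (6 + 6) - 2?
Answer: 22867/33770 ≈ 0.67714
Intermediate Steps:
T = 10 (T = 12 - 2 = 10)
z = 101 (z = 8 - 1*(-93) = 8 + 93 = 101)
a(X, K) = 18 (a(X, K) = 6 + 12 = 18)
O = 22867 (O = 22885 - 1*18 = 22885 - 18 = 22867)
O/(-24*(-11)*(-18) + 38522) = 22867/(-24*(-11)*(-18) + 38522) = 22867/(264*(-18) + 38522) = 22867/(-4752 + 38522) = 22867/33770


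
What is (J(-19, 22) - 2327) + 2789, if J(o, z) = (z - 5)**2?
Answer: 751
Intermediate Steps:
J(o, z) = (-5 + z)**2
(J(-19, 22) - 2327) + 2789 = ((-5 + 22)**2 - 2327) + 2789 = (17**2 - 2327) + 2789 = (289 - 2327) + 2789 = -2038 + 2789 = 751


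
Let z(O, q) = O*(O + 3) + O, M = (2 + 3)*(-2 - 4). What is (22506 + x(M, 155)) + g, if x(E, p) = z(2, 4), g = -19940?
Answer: 2578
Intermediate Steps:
M = -30 (M = 5*(-6) = -30)
z(O, q) = O + O*(3 + O) (z(O, q) = O*(3 + O) + O = O + O*(3 + O))
x(E, p) = 12 (x(E, p) = 2*(4 + 2) = 2*6 = 12)
(22506 + x(M, 155)) + g = (22506 + 12) - 19940 = 22518 - 19940 = 2578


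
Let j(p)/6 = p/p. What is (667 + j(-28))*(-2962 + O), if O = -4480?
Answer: -5008466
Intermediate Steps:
j(p) = 6 (j(p) = 6*(p/p) = 6*1 = 6)
(667 + j(-28))*(-2962 + O) = (667 + 6)*(-2962 - 4480) = 673*(-7442) = -5008466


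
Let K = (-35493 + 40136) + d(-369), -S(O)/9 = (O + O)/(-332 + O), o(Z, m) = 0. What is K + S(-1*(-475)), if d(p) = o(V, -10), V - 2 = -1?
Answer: 655399/143 ≈ 4583.2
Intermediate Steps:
V = 1 (V = 2 - 1 = 1)
d(p) = 0
S(O) = -18*O/(-332 + O) (S(O) = -9*(O + O)/(-332 + O) = -9*2*O/(-332 + O) = -18*O/(-332 + O))
K = 4643 (K = (-35493 + 40136) + 0 = 4643 + 0 = 4643)
K + S(-1*(-475)) = 4643 - 18*(-1*(-475))/(-332 - 1*(-475)) = 4643 - 18*475/(-332 + 475) = 4643 - 18*475/143 = 4643 - 18*475*1/143 = 4643 - 8550/143 = 655399/143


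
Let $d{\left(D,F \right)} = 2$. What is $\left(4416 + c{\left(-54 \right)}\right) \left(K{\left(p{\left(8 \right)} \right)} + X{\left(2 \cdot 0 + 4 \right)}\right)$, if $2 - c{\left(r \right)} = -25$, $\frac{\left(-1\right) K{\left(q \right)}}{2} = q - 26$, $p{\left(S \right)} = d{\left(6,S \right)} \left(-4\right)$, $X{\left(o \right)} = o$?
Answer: $319896$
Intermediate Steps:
$p{\left(S \right)} = -8$ ($p{\left(S \right)} = 2 \left(-4\right) = -8$)
$K{\left(q \right)} = 52 - 2 q$ ($K{\left(q \right)} = - 2 \left(q - 26\right) = - 2 \left(-26 + q\right) = 52 - 2 q$)
$c{\left(r \right)} = 27$ ($c{\left(r \right)} = 2 - -25 = 2 + 25 = 27$)
$\left(4416 + c{\left(-54 \right)}\right) \left(K{\left(p{\left(8 \right)} \right)} + X{\left(2 \cdot 0 + 4 \right)}\right) = \left(4416 + 27\right) \left(\left(52 - -16\right) + \left(2 \cdot 0 + 4\right)\right) = 4443 \left(\left(52 + 16\right) + \left(0 + 4\right)\right) = 4443 \left(68 + 4\right) = 4443 \cdot 72 = 319896$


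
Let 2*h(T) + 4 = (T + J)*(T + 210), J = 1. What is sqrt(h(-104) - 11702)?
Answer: 3*I*sqrt(1907) ≈ 131.01*I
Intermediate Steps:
h(T) = -2 + (1 + T)*(210 + T)/2 (h(T) = -2 + ((T + 1)*(T + 210))/2 = -2 + ((1 + T)*(210 + T))/2 = -2 + (1 + T)*(210 + T)/2)
sqrt(h(-104) - 11702) = sqrt((103 + (1/2)*(-104)**2 + (211/2)*(-104)) - 11702) = sqrt((103 + (1/2)*10816 - 10972) - 11702) = sqrt((103 + 5408 - 10972) - 11702) = sqrt(-5461 - 11702) = sqrt(-17163) = 3*I*sqrt(1907)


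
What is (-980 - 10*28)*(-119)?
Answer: 149940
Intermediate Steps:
(-980 - 10*28)*(-119) = (-980 - 280)*(-119) = -1260*(-119) = 149940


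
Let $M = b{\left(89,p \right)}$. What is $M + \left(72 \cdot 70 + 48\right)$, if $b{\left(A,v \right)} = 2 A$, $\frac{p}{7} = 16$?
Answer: $5266$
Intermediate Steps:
$p = 112$ ($p = 7 \cdot 16 = 112$)
$M = 178$ ($M = 2 \cdot 89 = 178$)
$M + \left(72 \cdot 70 + 48\right) = 178 + \left(72 \cdot 70 + 48\right) = 178 + \left(5040 + 48\right) = 178 + 5088 = 5266$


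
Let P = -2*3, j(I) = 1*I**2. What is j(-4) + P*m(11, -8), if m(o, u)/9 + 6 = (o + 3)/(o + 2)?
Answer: 3664/13 ≈ 281.85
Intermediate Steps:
m(o, u) = -54 + 9*(3 + o)/(2 + o) (m(o, u) = -54 + 9*((o + 3)/(o + 2)) = -54 + 9*((3 + o)/(2 + o)) = -54 + 9*(3 + o)/(2 + o))
j(I) = I**2
P = -6
j(-4) + P*m(11, -8) = (-4)**2 - 54*(-9 - 5*11)/(2 + 11) = 16 - 54*(-9 - 55)/13 = 16 - 54*(-64)/13 = 16 - 6*(-576/13) = 16 + 3456/13 = 3664/13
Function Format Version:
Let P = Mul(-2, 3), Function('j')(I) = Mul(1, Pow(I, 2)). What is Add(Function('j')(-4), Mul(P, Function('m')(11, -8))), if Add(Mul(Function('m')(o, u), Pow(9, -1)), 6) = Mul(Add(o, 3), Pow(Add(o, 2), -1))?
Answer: Rational(3664, 13) ≈ 281.85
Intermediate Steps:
Function('m')(o, u) = Add(-54, Mul(9, Pow(Add(2, o), -1), Add(3, o))) (Function('m')(o, u) = Add(-54, Mul(9, Mul(Add(o, 3), Pow(Add(o, 2), -1)))) = Add(-54, Mul(9, Mul(Add(3, o), Pow(Add(2, o), -1)))) = Add(-54, Mul(9, Mul(Pow(Add(2, o), -1), Add(3, o)))) = Add(-54, Mul(9, Pow(Add(2, o), -1), Add(3, o))))
Function('j')(I) = Pow(I, 2)
P = -6
Add(Function('j')(-4), Mul(P, Function('m')(11, -8))) = Add(Pow(-4, 2), Mul(-6, Mul(9, Pow(Add(2, 11), -1), Add(-9, Mul(-5, 11))))) = Add(16, Mul(-6, Mul(9, Pow(13, -1), Add(-9, -55)))) = Add(16, Mul(-6, Mul(9, Rational(1, 13), -64))) = Add(16, Mul(-6, Rational(-576, 13))) = Add(16, Rational(3456, 13)) = Rational(3664, 13)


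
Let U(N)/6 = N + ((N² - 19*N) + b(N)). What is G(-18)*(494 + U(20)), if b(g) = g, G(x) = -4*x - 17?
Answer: 46970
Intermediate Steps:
G(x) = -17 - 4*x
U(N) = -102*N + 6*N² (U(N) = 6*(N + ((N² - 19*N) + N)) = 6*(N + (N² - 18*N)) = 6*(N² - 17*N) = -102*N + 6*N²)
G(-18)*(494 + U(20)) = (-17 - 4*(-18))*(494 + 6*20*(-17 + 20)) = (-17 + 72)*(494 + 6*20*3) = 55*(494 + 360) = 55*854 = 46970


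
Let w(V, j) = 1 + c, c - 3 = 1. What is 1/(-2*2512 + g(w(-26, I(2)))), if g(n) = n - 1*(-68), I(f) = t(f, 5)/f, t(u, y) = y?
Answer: -1/4951 ≈ -0.00020198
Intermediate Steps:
c = 4 (c = 3 + 1 = 4)
I(f) = 5/f
w(V, j) = 5 (w(V, j) = 1 + 4 = 5)
g(n) = 68 + n (g(n) = n + 68 = 68 + n)
1/(-2*2512 + g(w(-26, I(2)))) = 1/(-2*2512 + (68 + 5)) = 1/(-5024 + 73) = 1/(-4951) = -1/4951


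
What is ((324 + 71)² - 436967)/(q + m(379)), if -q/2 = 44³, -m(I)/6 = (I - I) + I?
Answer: 140471/86321 ≈ 1.6273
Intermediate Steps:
m(I) = -6*I (m(I) = -6*((I - I) + I) = -6*(0 + I) = -6*I)
q = -170368 (q = -2*44³ = -2*85184 = -170368)
((324 + 71)² - 436967)/(q + m(379)) = ((324 + 71)² - 436967)/(-170368 - 6*379) = (395² - 436967)/(-170368 - 2274) = (156025 - 436967)/(-172642) = -280942*(-1/172642) = 140471/86321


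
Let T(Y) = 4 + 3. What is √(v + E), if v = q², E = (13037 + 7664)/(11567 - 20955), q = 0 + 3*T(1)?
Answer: √9668248229/4694 ≈ 20.947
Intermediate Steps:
T(Y) = 7
q = 21 (q = 0 + 3*7 = 0 + 21 = 21)
E = -20701/9388 (E = 20701/(-9388) = 20701*(-1/9388) = -20701/9388 ≈ -2.2050)
v = 441 (v = 21² = 441)
√(v + E) = √(441 - 20701/9388) = √(4119407/9388) = √9668248229/4694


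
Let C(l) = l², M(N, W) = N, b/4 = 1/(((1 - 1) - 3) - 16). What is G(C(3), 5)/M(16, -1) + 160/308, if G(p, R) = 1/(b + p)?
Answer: 108343/205744 ≈ 0.52659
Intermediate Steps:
b = -4/19 (b = 4/(((1 - 1) - 3) - 16) = 4/((0 - 3) - 16) = 4/(-3 - 16) = 4/(-19) = 4*(-1/19) = -4/19 ≈ -0.21053)
G(p, R) = 1/(-4/19 + p)
G(C(3), 5)/M(16, -1) + 160/308 = (19/(-4 + 19*3²))/16 + 160/308 = (19/(-4 + 19*9))*(1/16) + 160*(1/308) = (19/(-4 + 171))*(1/16) + 40/77 = (19/167)*(1/16) + 40/77 = 19/2672 + 40/77 = 108343/205744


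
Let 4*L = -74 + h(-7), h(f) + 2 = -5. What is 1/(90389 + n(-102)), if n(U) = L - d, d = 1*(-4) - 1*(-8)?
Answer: 4/361459 ≈ 1.1066e-5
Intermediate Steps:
h(f) = -7 (h(f) = -2 - 5 = -7)
d = 4 (d = -4 + 8 = 4)
L = -81/4 (L = (-74 - 7)/4 = (¼)*(-81) = -81/4 ≈ -20.250)
n(U) = -97/4 (n(U) = -81/4 - 1*4 = -81/4 - 4 = -97/4)
1/(90389 + n(-102)) = 1/(90389 - 97/4) = 1/(361459/4) = 4/361459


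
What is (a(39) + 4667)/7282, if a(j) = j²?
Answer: 3094/3641 ≈ 0.84977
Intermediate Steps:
(a(39) + 4667)/7282 = (39² + 4667)/7282 = (1521 + 4667)*(1/7282) = 6188*(1/7282) = 3094/3641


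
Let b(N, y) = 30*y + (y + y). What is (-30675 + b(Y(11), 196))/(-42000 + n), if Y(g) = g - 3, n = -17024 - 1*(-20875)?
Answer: 24403/38149 ≈ 0.63968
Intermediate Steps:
n = 3851 (n = -17024 + 20875 = 3851)
Y(g) = -3 + g
b(N, y) = 32*y (b(N, y) = 30*y + 2*y = 32*y)
(-30675 + b(Y(11), 196))/(-42000 + n) = (-30675 + 32*196)/(-42000 + 3851) = (-30675 + 6272)/(-38149) = -24403*(-1/38149) = 24403/38149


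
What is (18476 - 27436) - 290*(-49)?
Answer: 5250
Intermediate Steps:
(18476 - 27436) - 290*(-49) = -8960 + 14210 = 5250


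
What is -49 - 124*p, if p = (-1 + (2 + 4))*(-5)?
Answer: 3051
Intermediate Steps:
p = -25 (p = (-1 + 6)*(-5) = 5*(-5) = -25)
-49 - 124*p = -49 - 124*(-25) = -49 + 3100 = 3051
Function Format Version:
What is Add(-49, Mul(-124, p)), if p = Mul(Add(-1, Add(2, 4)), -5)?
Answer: 3051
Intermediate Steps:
p = -25 (p = Mul(Add(-1, 6), -5) = Mul(5, -5) = -25)
Add(-49, Mul(-124, p)) = Add(-49, Mul(-124, -25)) = Add(-49, 3100) = 3051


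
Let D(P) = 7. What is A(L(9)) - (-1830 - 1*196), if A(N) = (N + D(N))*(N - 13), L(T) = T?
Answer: 1962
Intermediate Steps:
A(N) = (-13 + N)*(7 + N) (A(N) = (N + 7)*(N - 13) = (7 + N)*(-13 + N) = (-13 + N)*(7 + N))
A(L(9)) - (-1830 - 1*196) = (-91 + 9² - 6*9) - (-1830 - 1*196) = (-91 + 81 - 54) - (-1830 - 196) = -64 - 1*(-2026) = -64 + 2026 = 1962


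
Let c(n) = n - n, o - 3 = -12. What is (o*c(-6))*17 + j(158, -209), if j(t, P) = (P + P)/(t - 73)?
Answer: -418/85 ≈ -4.9176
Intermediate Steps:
o = -9 (o = 3 - 12 = -9)
j(t, P) = 2*P/(-73 + t) (j(t, P) = (2*P)/(-73 + t) = 2*P/(-73 + t))
c(n) = 0
(o*c(-6))*17 + j(158, -209) = -9*0*17 + 2*(-209)/(-73 + 158) = 0*17 + 2*(-209)/85 = 0 + 2*(-209)*(1/85) = 0 - 418/85 = -418/85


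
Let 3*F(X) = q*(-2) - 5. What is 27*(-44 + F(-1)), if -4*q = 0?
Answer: -1233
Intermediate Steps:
q = 0 (q = -¼*0 = 0)
F(X) = -5/3 (F(X) = (0*(-2) - 5)/3 = (0 - 5)/3 = (⅓)*(-5) = -5/3)
27*(-44 + F(-1)) = 27*(-44 - 5/3) = 27*(-137/3) = -1233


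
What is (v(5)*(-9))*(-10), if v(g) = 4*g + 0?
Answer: 1800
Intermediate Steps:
v(g) = 4*g
(v(5)*(-9))*(-10) = ((4*5)*(-9))*(-10) = (20*(-9))*(-10) = -180*(-10) = 1800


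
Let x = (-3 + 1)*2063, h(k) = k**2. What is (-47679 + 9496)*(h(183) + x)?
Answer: -1121167429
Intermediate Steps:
x = -4126 (x = -2*2063 = -4126)
(-47679 + 9496)*(h(183) + x) = (-47679 + 9496)*(183**2 - 4126) = -38183*(33489 - 4126) = -38183*29363 = -1121167429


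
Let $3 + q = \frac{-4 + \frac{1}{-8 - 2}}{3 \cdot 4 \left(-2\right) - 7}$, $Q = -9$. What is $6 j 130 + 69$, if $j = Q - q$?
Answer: $- \frac{146139}{31} \approx -4714.2$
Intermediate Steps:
$q = - \frac{889}{310}$ ($q = -3 + \frac{-4 + \frac{1}{-8 - 2}}{3 \cdot 4 \left(-2\right) - 7} = -3 + \frac{-4 + \frac{1}{-10}}{12 \left(-2\right) - 7} = -3 + \frac{-4 - \frac{1}{10}}{-24 - 7} = -3 - \frac{41}{10 \left(-31\right)} = -3 - - \frac{41}{310} = -3 + \frac{41}{310} = - \frac{889}{310} \approx -2.8677$)
$j = - \frac{1901}{310}$ ($j = -9 - - \frac{889}{310} = -9 + \frac{889}{310} = - \frac{1901}{310} \approx -6.1323$)
$6 j 130 + 69 = 6 \left(- \frac{1901}{310}\right) 130 + 69 = \left(- \frac{5703}{155}\right) 130 + 69 = - \frac{148278}{31} + 69 = - \frac{146139}{31}$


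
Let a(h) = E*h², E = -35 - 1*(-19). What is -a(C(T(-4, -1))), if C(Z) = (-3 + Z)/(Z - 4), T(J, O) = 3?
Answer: 0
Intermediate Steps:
C(Z) = (-3 + Z)/(-4 + Z)
E = -16 (E = -35 + 19 = -16)
a(h) = -16*h²
-a(C(T(-4, -1))) = -(-16)*((-3 + 3)/(-4 + 3))² = -(-16)*(0/(-1))² = -(-16)*(-1*0)² = -(-16)*0² = -(-16)*0 = -1*0 = 0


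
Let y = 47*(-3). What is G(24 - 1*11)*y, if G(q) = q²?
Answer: -23829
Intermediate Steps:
y = -141
G(24 - 1*11)*y = (24 - 1*11)²*(-141) = (24 - 11)²*(-141) = 13²*(-141) = 169*(-141) = -23829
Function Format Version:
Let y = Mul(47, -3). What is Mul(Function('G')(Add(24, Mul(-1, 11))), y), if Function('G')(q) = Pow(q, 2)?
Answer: -23829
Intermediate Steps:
y = -141
Mul(Function('G')(Add(24, Mul(-1, 11))), y) = Mul(Pow(Add(24, Mul(-1, 11)), 2), -141) = Mul(Pow(Add(24, -11), 2), -141) = Mul(Pow(13, 2), -141) = Mul(169, -141) = -23829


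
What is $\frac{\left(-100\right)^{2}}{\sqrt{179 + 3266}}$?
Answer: $\frac{2000 \sqrt{3445}}{689} \approx 170.37$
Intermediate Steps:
$\frac{\left(-100\right)^{2}}{\sqrt{179 + 3266}} = \frac{10000}{\sqrt{3445}} = 10000 \frac{\sqrt{3445}}{3445} = \frac{2000 \sqrt{3445}}{689}$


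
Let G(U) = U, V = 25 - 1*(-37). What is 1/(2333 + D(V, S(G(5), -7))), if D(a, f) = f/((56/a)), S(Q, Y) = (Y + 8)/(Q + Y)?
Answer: 56/130617 ≈ 0.00042873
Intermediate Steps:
V = 62 (V = 25 + 37 = 62)
S(Q, Y) = (8 + Y)/(Q + Y)
D(a, f) = a*f/56 (D(a, f) = f*(a/56) = a*f/56)
1/(2333 + D(V, S(G(5), -7))) = 1/(2333 + (1/56)*62*((8 - 7)/(5 - 7))) = 1/(2333 + (1/56)*62*(1/(-2))) = 1/(2333 + (1/56)*62*(-½*1)) = 1/(2333 + (1/56)*62*(-½)) = 1/(2333 - 31/56) = 1/(130617/56) = 56/130617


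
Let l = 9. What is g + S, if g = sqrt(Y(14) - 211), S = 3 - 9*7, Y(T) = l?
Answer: -60 + I*sqrt(202) ≈ -60.0 + 14.213*I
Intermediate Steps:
Y(T) = 9
S = -60 (S = 3 - 63 = -60)
g = I*sqrt(202) (g = sqrt(9 - 211) = sqrt(-202) = I*sqrt(202) ≈ 14.213*I)
g + S = I*sqrt(202) - 60 = -60 + I*sqrt(202)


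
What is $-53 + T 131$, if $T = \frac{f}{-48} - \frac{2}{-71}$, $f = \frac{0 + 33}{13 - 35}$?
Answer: $- \frac{102731}{2272} \approx -45.216$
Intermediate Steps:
$f = - \frac{3}{2}$ ($f = \frac{33}{-22} = 33 \left(- \frac{1}{22}\right) = - \frac{3}{2} \approx -1.5$)
$T = \frac{135}{2272}$ ($T = - \frac{3}{2 \left(-48\right)} - \frac{2}{-71} = \left(- \frac{3}{2}\right) \left(- \frac{1}{48}\right) - - \frac{2}{71} = \frac{1}{32} + \frac{2}{71} = \frac{135}{2272} \approx 0.059419$)
$-53 + T 131 = -53 + \frac{135}{2272} \cdot 131 = -53 + \frac{17685}{2272} = - \frac{102731}{2272}$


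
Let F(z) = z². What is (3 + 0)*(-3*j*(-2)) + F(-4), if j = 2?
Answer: 52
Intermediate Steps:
(3 + 0)*(-3*j*(-2)) + F(-4) = (3 + 0)*(-3*2*(-2)) + (-4)² = 3*(-6*(-2)) + 16 = 3*12 + 16 = 36 + 16 = 52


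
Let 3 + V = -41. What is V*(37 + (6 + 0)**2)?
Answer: -3212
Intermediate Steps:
V = -44 (V = -3 - 41 = -44)
V*(37 + (6 + 0)**2) = -44*(37 + (6 + 0)**2) = -44*(37 + 6**2) = -44*(37 + 36) = -44*73 = -3212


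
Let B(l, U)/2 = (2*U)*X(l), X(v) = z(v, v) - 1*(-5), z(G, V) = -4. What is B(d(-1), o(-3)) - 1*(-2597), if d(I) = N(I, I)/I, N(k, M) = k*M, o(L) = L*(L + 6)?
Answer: 2561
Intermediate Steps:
o(L) = L*(6 + L)
N(k, M) = M*k
X(v) = 1 (X(v) = -4 - 1*(-5) = -4 + 5 = 1)
d(I) = I (d(I) = (I*I)/I = I²/I = I)
B(l, U) = 4*U (B(l, U) = 2*((2*U)*1) = 2*(2*U) = 4*U)
B(d(-1), o(-3)) - 1*(-2597) = 4*(-3*(6 - 3)) - 1*(-2597) = 4*(-3*3) + 2597 = 4*(-9) + 2597 = -36 + 2597 = 2561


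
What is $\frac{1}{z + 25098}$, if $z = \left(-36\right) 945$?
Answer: $- \frac{1}{8922} \approx -0.00011208$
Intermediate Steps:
$z = -34020$
$\frac{1}{z + 25098} = \frac{1}{-34020 + 25098} = \frac{1}{-8922} = - \frac{1}{8922}$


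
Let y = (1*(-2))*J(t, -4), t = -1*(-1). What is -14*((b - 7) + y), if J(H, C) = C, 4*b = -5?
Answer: 7/2 ≈ 3.5000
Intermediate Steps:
b = -5/4 (b = (1/4)*(-5) = -5/4 ≈ -1.2500)
t = 1
y = 8 (y = (1*(-2))*(-4) = -2*(-4) = 8)
-14*((b - 7) + y) = -14*((-5/4 - 7) + 8) = -14*(-33/4 + 8) = -14*(-1/4) = 7/2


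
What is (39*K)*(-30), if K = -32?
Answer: 37440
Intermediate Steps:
(39*K)*(-30) = (39*(-32))*(-30) = -1248*(-30) = 37440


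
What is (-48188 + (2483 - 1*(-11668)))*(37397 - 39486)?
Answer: 71103293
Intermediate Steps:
(-48188 + (2483 - 1*(-11668)))*(37397 - 39486) = (-48188 + (2483 + 11668))*(-2089) = (-48188 + 14151)*(-2089) = -34037*(-2089) = 71103293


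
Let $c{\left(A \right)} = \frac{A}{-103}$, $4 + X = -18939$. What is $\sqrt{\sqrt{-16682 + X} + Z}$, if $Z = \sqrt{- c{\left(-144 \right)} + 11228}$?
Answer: $\frac{\sqrt{206 \sqrt{29775755} + 265225 i \sqrt{57}}}{103} \approx 12.697 + 7.4329 i$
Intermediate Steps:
$X = -18943$ ($X = -4 - 18939 = -18943$)
$c{\left(A \right)} = - \frac{A}{103}$ ($c{\left(A \right)} = A \left(- \frac{1}{103}\right) = - \frac{A}{103}$)
$Z = \frac{2 \sqrt{29775755}}{103}$ ($Z = \sqrt{- \frac{\left(-1\right) \left(-144\right)}{103} + 11228} = \sqrt{\left(-1\right) \frac{144}{103} + 11228} = \sqrt{- \frac{144}{103} + 11228} = \sqrt{\frac{1156340}{103}} = \frac{2 \sqrt{29775755}}{103} \approx 105.96$)
$\sqrt{\sqrt{-16682 + X} + Z} = \sqrt{\sqrt{-16682 - 18943} + \frac{2 \sqrt{29775755}}{103}} = \sqrt{\sqrt{-35625} + \frac{2 \sqrt{29775755}}{103}} = \sqrt{25 i \sqrt{57} + \frac{2 \sqrt{29775755}}{103}} = \sqrt{\frac{2 \sqrt{29775755}}{103} + 25 i \sqrt{57}}$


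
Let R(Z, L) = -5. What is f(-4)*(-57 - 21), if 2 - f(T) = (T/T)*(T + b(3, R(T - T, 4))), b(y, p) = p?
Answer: -858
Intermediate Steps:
f(T) = 7 - T (f(T) = 2 - T/T*(T - 5) = 2 - (-5 + T) = 2 + (5 - T) = 7 - T)
f(-4)*(-57 - 21) = (7 - 1*(-4))*(-57 - 21) = (7 + 4)*(-78) = 11*(-78) = -858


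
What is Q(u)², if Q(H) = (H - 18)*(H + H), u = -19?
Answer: 1976836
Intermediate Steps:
Q(H) = 2*H*(-18 + H) (Q(H) = (-18 + H)*(2*H) = 2*H*(-18 + H))
Q(u)² = (2*(-19)*(-18 - 19))² = (2*(-19)*(-37))² = 1406² = 1976836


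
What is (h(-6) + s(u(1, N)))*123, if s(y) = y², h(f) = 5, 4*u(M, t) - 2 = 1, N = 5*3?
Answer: 10947/16 ≈ 684.19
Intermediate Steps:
N = 15
u(M, t) = ¾ (u(M, t) = ½ + (¼)*1 = ½ + ¼ = ¾)
(h(-6) + s(u(1, N)))*123 = (5 + (¾)²)*123 = (5 + 9/16)*123 = (89/16)*123 = 10947/16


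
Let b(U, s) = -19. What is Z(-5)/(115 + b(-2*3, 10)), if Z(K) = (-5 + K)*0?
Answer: 0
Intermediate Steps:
Z(K) = 0
Z(-5)/(115 + b(-2*3, 10)) = 0/(115 - 19) = 0/96 = 0*(1/96) = 0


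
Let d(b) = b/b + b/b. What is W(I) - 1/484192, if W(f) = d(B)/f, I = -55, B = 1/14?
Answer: -968439/26630560 ≈ -0.036366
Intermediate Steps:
B = 1/14 ≈ 0.071429
d(b) = 2 (d(b) = 1 + 1 = 2)
W(f) = 2/f
W(I) - 1/484192 = 2/(-55) - 1/484192 = 2*(-1/55) - 1*1/484192 = -2/55 - 1/484192 = -968439/26630560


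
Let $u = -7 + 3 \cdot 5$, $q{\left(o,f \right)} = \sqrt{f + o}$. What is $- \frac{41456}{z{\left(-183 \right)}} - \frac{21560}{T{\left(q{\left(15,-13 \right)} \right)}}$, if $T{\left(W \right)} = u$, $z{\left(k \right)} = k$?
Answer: $- \frac{451729}{183} \approx -2468.5$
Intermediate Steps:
$u = 8$ ($u = -7 + 15 = 8$)
$T{\left(W \right)} = 8$
$- \frac{41456}{z{\left(-183 \right)}} - \frac{21560}{T{\left(q{\left(15,-13 \right)} \right)}} = - \frac{41456}{-183} - \frac{21560}{8} = \left(-41456\right) \left(- \frac{1}{183}\right) - 2695 = \frac{41456}{183} - 2695 = - \frac{451729}{183}$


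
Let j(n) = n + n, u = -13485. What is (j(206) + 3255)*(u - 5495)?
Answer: -69599660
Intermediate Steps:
j(n) = 2*n
(j(206) + 3255)*(u - 5495) = (2*206 + 3255)*(-13485 - 5495) = (412 + 3255)*(-18980) = 3667*(-18980) = -69599660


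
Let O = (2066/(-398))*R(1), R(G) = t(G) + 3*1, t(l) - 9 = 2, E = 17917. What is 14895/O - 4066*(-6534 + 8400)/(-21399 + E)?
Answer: 49702218231/25178342 ≈ 1974.0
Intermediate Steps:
t(l) = 11 (t(l) = 9 + 2 = 11)
R(G) = 14 (R(G) = 11 + 3*1 = 11 + 3 = 14)
O = -14462/199 (O = (2066/(-398))*14 = (2066*(-1/398))*14 = -1033/199*14 = -14462/199 ≈ -72.673)
14895/O - 4066*(-6534 + 8400)/(-21399 + E) = 14895/(-14462/199) - 4066*(-6534 + 8400)/(-21399 + 17917) = 14895*(-199/14462) - 4066/((-3482/1866)) = -2964105/14462 - 4066/((-3482*1/1866)) = -2964105/14462 - 4066/(-1741/933) = -2964105/14462 - 4066*(-933/1741) = -2964105/14462 + 3793578/1741 = 49702218231/25178342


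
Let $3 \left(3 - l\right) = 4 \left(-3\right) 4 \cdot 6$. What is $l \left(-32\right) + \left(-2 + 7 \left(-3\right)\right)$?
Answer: $-3191$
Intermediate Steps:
$l = 99$ ($l = 3 - \frac{4 \left(-3\right) 4 \cdot 6}{3} = 3 - \frac{\left(-12\right) 24}{3} = 3 - -96 = 3 + 96 = 99$)
$l \left(-32\right) + \left(-2 + 7 \left(-3\right)\right) = 99 \left(-32\right) + \left(-2 + 7 \left(-3\right)\right) = -3168 - 23 = -3191$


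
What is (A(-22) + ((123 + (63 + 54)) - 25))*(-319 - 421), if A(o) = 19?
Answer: -173160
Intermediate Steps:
(A(-22) + ((123 + (63 + 54)) - 25))*(-319 - 421) = (19 + ((123 + (63 + 54)) - 25))*(-319 - 421) = (19 + ((123 + 117) - 25))*(-740) = (19 + (240 - 25))*(-740) = (19 + 215)*(-740) = 234*(-740) = -173160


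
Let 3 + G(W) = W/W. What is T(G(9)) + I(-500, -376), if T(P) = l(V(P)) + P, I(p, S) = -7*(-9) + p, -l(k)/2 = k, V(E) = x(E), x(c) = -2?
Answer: -435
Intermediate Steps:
V(E) = -2
l(k) = -2*k
I(p, S) = 63 + p
G(W) = -2 (G(W) = -3 + W/W = -3 + 1 = -2)
T(P) = 4 + P (T(P) = -2*(-2) + P = 4 + P)
T(G(9)) + I(-500, -376) = (4 - 2) + (63 - 500) = 2 - 437 = -435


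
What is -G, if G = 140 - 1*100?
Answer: -40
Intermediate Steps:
G = 40 (G = 140 - 100 = 40)
-G = -1*40 = -40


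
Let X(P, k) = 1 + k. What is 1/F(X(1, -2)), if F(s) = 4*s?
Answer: -1/4 ≈ -0.25000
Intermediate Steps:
1/F(X(1, -2)) = 1/(4*(1 - 2)) = 1/(4*(-1)) = 1/(-4) = -1/4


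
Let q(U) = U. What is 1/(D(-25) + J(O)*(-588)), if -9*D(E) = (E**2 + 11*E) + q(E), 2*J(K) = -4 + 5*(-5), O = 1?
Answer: 9/76409 ≈ 0.00011779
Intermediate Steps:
J(K) = -29/2 (J(K) = (-4 + 5*(-5))/2 = (-4 - 25)/2 = (1/2)*(-29) = -29/2)
D(E) = -4*E/3 - E**2/9 (D(E) = -((E**2 + 11*E) + E)/9 = -(E**2 + 12*E)/9 = -4*E/3 - E**2/9)
1/(D(-25) + J(O)*(-588)) = 1/((1/9)*(-25)*(-12 - 1*(-25)) - 29/2*(-588)) = 1/((1/9)*(-25)*(-12 + 25) + 8526) = 1/((1/9)*(-25)*13 + 8526) = 1/(-325/9 + 8526) = 1/(76409/9) = 9/76409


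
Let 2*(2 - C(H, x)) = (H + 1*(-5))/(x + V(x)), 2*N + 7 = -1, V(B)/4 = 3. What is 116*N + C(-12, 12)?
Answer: -22159/48 ≈ -461.65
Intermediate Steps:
V(B) = 12 (V(B) = 4*3 = 12)
N = -4 (N = -7/2 + (1/2)*(-1) = -7/2 - 1/2 = -4)
C(H, x) = 2 - (-5 + H)/(2*(12 + x)) (C(H, x) = 2 - (H + 1*(-5))/(2*(x + 12)) = 2 - (H - 5)/(2*(12 + x)) = 2 - (-5 + H)/(2*(12 + x)))
116*N + C(-12, 12) = 116*(-4) + (53 - 1*(-12) + 4*12)/(2*(12 + 12)) = -464 + (1/2)*(53 + 12 + 48)/24 = -464 + (1/2)*(1/24)*113 = -464 + 113/48 = -22159/48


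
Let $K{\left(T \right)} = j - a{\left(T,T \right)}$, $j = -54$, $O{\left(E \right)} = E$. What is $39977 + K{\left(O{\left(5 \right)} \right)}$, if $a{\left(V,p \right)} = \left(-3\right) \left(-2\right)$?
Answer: $39917$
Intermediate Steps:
$a{\left(V,p \right)} = 6$
$K{\left(T \right)} = -60$ ($K{\left(T \right)} = -54 - 6 = -60$)
$39977 + K{\left(O{\left(5 \right)} \right)} = 39977 - 60 = 39917$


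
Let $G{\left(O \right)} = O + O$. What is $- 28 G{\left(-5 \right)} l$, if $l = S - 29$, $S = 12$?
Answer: $-4760$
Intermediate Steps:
$G{\left(O \right)} = 2 O$
$l = -17$ ($l = 12 - 29 = -17$)
$- 28 G{\left(-5 \right)} l = - 28 \cdot 2 \left(-5\right) \left(-17\right) = \left(-28\right) \left(-10\right) \left(-17\right) = 280 \left(-17\right) = -4760$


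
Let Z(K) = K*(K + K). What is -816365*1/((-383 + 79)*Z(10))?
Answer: 163273/12160 ≈ 13.427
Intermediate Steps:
Z(K) = 2*K² (Z(K) = K*(2*K) = 2*K²)
-816365*1/((-383 + 79)*Z(10)) = -816365*1/(200*(-383 + 79)) = -816365/((2*100)*(-304)) = -816365/(200*(-304)) = -816365/(-60800) = -816365*(-1/60800) = 163273/12160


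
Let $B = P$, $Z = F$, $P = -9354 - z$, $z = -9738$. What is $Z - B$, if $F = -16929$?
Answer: $-17313$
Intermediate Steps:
$P = 384$ ($P = -9354 - -9738 = -9354 + 9738 = 384$)
$Z = -16929$
$B = 384$
$Z - B = -16929 - 384 = -17313$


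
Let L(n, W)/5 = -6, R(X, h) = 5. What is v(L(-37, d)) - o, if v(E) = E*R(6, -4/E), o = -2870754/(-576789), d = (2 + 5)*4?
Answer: -29796368/192263 ≈ -154.98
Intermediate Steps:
d = 28 (d = 7*4 = 28)
L(n, W) = -30 (L(n, W) = 5*(-6) = -30)
o = 956918/192263 (o = -2870754*(-1/576789) = 956918/192263 ≈ 4.9771)
v(E) = 5*E (v(E) = E*5 = 5*E)
v(L(-37, d)) - o = 5*(-30) - 1*956918/192263 = -150 - 956918/192263 = -29796368/192263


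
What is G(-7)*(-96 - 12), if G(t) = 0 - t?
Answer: -756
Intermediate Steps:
G(t) = -t
G(-7)*(-96 - 12) = (-1*(-7))*(-96 - 12) = 7*(-108) = -756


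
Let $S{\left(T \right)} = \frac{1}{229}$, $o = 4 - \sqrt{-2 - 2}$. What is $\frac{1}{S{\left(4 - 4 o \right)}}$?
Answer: $229$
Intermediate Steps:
$o = 4 - 2 i$ ($o = 4 - \sqrt{-4} = 4 - 2 i \approx 4.0 - 2.0 i$)
$S{\left(T \right)} = \frac{1}{229}$
$\frac{1}{S{\left(4 - 4 o \right)}} = \frac{1}{\frac{1}{229}} = 229$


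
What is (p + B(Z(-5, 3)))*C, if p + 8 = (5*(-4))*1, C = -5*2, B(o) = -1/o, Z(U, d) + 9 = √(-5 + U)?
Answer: 25390/91 - 10*I*√10/91 ≈ 279.01 - 0.3475*I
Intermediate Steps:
Z(U, d) = -9 + √(-5 + U)
C = -10
p = -28 (p = -8 + (5*(-4))*1 = -8 - 20*1 = -8 - 20 = -28)
(p + B(Z(-5, 3)))*C = (-28 - 1/(-9 + √(-5 - 5)))*(-10) = (-28 - 1/(-9 + √(-10)))*(-10) = (-28 - 1/(-9 + I*√10))*(-10) = 280 + 10/(-9 + I*√10)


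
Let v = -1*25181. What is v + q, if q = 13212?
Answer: -11969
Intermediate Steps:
v = -25181
v + q = -25181 + 13212 = -11969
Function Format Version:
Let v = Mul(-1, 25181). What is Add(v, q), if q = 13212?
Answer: -11969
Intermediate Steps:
v = -25181
Add(v, q) = Add(-25181, 13212) = -11969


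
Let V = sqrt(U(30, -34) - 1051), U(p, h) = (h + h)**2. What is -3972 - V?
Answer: -3972 - 3*sqrt(397) ≈ -4031.8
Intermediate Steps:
U(p, h) = 4*h**2 (U(p, h) = (2*h)**2 = 4*h**2)
V = 3*sqrt(397) (V = sqrt(4*(-34)**2 - 1051) = sqrt(4*1156 - 1051) = sqrt(4624 - 1051) = sqrt(3573) = 3*sqrt(397) ≈ 59.775)
-3972 - V = -3972 - 3*sqrt(397)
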